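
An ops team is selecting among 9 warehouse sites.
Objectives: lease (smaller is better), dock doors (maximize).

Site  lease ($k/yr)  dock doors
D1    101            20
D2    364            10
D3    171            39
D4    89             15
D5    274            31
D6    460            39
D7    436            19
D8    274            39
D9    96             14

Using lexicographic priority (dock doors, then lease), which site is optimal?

D3

First maximize dock doors: best is 39, kept {D3, D6, D8}.
Then minimize lease: best is 171, kept {D3}.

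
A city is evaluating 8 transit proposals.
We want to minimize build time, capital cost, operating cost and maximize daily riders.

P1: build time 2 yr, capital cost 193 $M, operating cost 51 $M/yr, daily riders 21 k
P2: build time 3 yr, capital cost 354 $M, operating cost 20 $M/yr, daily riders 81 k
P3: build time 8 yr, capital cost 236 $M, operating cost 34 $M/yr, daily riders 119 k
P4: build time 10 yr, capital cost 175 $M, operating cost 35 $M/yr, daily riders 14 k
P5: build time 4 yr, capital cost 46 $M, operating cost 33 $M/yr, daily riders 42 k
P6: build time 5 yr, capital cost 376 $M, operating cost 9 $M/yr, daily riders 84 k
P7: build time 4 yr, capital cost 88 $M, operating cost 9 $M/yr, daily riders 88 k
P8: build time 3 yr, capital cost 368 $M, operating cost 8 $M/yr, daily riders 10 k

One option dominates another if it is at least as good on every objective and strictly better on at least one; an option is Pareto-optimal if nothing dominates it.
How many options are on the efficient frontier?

P1: not dominated (best build time).
P2: not dominated.
P3: not dominated (best daily riders).
P4: dominated by P5 (build time 4≤10, capital cost 46≤175, operating cost 33≤35, daily riders 42≥14).
P5: not dominated (best capital cost).
P6: dominated by P7 (build time 4≤5, capital cost 88≤376, operating cost 9≤9, daily riders 88≥84).
P7: not dominated.
P8: not dominated (best operating cost).
Pareto-optimal: P1, P2, P3, P5, P7, P8 → 6.

6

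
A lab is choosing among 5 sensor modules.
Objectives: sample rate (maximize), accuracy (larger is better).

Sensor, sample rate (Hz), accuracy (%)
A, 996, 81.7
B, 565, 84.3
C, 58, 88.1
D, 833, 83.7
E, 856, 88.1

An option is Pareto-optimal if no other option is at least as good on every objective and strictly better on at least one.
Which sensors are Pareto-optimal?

A: not dominated (best sample rate).
B: dominated by E (sample rate 856≥565, accuracy 88.1≥84.3).
C: dominated by E (sample rate 856≥58, accuracy 88.1≥88.1).
D: dominated by E (sample rate 856≥833, accuracy 88.1≥83.7).
E: not dominated.

A, E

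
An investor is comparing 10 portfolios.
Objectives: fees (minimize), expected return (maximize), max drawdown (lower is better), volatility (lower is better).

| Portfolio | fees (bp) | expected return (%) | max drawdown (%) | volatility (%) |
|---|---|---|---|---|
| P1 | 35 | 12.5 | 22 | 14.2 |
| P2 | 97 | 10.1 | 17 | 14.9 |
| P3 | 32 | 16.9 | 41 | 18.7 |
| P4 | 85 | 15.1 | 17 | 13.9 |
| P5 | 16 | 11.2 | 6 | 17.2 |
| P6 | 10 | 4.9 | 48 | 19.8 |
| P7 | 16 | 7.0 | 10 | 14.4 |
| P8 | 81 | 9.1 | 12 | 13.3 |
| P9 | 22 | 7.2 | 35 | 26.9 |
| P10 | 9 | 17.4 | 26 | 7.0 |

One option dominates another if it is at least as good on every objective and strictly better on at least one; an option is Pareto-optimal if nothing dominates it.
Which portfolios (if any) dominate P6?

P10

P10: fees 9≤10, expected return 17.4≥4.9, max drawdown 26≤48, volatility 7.0≤19.8 — dominates P6.
Others (P1, P2, P3, P4, P5, P7, P8, P9) are each worse than P6 on at least one objective.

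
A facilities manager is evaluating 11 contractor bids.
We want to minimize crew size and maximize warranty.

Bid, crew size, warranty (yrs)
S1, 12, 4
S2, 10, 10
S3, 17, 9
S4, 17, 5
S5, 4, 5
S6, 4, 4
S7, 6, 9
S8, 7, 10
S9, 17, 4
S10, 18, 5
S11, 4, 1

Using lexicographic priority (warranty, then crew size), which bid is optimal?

First maximize warranty: best is 10, kept {S2, S8}.
Then minimize crew size: best is 7, kept {S8}.

S8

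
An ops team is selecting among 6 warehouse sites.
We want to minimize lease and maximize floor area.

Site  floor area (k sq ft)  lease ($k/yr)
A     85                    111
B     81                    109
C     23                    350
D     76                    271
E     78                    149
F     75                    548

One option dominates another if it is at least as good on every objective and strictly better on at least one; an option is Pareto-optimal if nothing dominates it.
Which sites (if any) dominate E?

A: floor area 85≥78, lease 111≤149 — dominates E.
B: floor area 81≥78, lease 109≤149 — dominates E.
Others (C, D, F) are each worse than E on at least one objective.

A, B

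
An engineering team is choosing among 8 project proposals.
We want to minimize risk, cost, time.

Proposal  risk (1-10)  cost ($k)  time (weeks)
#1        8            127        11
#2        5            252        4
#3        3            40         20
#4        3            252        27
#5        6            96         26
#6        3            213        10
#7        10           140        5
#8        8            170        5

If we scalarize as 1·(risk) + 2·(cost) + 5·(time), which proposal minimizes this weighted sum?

#3

#1: 1·8 + 2·127 + 5·11 = 317
#2: 1·5 + 2·252 + 5·4 = 529
#3: 1·3 + 2·40 + 5·20 = 183
#4: 1·3 + 2·252 + 5·27 = 642
#5: 1·6 + 2·96 + 5·26 = 328
#6: 1·3 + 2·213 + 5·10 = 479
#7: 1·10 + 2·140 + 5·5 = 315
#8: 1·8 + 2·170 + 5·5 = 373
Lowest: #3 at 183.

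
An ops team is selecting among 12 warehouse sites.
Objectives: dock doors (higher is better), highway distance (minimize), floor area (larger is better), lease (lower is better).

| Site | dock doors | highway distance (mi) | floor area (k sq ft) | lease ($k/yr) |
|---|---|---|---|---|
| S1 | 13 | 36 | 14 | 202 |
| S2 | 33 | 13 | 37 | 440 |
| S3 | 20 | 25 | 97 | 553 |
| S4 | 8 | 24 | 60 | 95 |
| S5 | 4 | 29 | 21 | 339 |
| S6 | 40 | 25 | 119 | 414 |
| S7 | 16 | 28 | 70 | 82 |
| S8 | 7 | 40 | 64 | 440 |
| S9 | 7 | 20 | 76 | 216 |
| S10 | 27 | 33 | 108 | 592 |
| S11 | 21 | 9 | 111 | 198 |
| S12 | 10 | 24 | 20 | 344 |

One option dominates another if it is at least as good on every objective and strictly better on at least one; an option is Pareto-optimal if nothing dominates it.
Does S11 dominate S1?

Yes

S11 vs S1: dock doors 21≥13, highway distance 9≤36, floor area 111≥14, lease 198≤202 — S11 is at least as good on every objective with at least one strict improvement.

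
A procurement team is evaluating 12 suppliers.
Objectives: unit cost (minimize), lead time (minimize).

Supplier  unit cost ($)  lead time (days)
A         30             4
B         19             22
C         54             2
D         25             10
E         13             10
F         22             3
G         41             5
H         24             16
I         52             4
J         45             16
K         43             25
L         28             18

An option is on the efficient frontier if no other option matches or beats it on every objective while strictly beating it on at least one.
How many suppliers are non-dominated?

3

A: dominated by F (unit cost 22≤30, lead time 3≤4).
B: dominated by E (unit cost 13≤19, lead time 10≤22).
C: not dominated (best lead time).
D: dominated by E (unit cost 13≤25, lead time 10≤10).
E: not dominated (best unit cost).
F: not dominated.
G: dominated by A (unit cost 30≤41, lead time 4≤5).
H: dominated by E (unit cost 13≤24, lead time 10≤16).
I: dominated by A (unit cost 30≤52, lead time 4≤4).
J: dominated by A (unit cost 30≤45, lead time 4≤16).
K: dominated by A (unit cost 30≤43, lead time 4≤25).
L: dominated by D (unit cost 25≤28, lead time 10≤18).
Pareto-optimal: C, E, F → 3.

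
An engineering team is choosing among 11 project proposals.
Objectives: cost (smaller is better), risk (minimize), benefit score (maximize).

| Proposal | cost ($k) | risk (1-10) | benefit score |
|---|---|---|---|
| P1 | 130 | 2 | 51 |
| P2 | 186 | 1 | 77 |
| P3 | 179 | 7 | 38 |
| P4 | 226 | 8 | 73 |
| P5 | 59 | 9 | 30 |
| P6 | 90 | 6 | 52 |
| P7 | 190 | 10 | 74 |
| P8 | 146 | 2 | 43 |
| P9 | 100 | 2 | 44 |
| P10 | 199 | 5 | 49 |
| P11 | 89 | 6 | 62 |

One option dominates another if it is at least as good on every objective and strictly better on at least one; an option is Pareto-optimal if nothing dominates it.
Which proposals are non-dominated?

P1: not dominated.
P2: not dominated (best risk).
P3: dominated by P1 (cost 130≤179, risk 2≤7, benefit score 51≥38).
P4: dominated by P2 (cost 186≤226, risk 1≤8, benefit score 77≥73).
P5: not dominated (best cost).
P6: dominated by P11 (cost 89≤90, risk 6≤6, benefit score 62≥52).
P7: dominated by P2 (cost 186≤190, risk 1≤10, benefit score 77≥74).
P8: dominated by P1 (cost 130≤146, risk 2≤2, benefit score 51≥43).
P9: not dominated.
P10: dominated by P1 (cost 130≤199, risk 2≤5, benefit score 51≥49).
P11: not dominated.

P1, P2, P5, P9, P11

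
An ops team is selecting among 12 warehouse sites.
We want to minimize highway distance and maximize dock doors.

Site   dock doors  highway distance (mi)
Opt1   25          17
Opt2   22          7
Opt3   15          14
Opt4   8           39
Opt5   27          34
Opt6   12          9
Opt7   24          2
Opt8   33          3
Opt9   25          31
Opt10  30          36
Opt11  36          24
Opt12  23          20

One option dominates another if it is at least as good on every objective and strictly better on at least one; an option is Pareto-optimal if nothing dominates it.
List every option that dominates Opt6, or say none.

Opt2: dock doors 22≥12, highway distance 7≤9 — dominates Opt6.
Opt7: dock doors 24≥12, highway distance 2≤9 — dominates Opt6.
Opt8: dock doors 33≥12, highway distance 3≤9 — dominates Opt6.
Others (Opt1, Opt3, Opt4, Opt5, Opt9, Opt10, Opt11, Opt12) are each worse than Opt6 on at least one objective.

Opt2, Opt7, Opt8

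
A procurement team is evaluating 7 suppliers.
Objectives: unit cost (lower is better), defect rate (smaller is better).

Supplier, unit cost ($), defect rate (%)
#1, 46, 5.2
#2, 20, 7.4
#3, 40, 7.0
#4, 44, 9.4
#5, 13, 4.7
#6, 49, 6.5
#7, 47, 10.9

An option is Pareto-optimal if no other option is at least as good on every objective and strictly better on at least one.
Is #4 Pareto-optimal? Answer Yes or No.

No

#2 vs #4: unit cost 20≤44, defect rate 7.4≤9.4 — #2 is at least as good on every objective and strictly better on at least one, so #2 dominates #4.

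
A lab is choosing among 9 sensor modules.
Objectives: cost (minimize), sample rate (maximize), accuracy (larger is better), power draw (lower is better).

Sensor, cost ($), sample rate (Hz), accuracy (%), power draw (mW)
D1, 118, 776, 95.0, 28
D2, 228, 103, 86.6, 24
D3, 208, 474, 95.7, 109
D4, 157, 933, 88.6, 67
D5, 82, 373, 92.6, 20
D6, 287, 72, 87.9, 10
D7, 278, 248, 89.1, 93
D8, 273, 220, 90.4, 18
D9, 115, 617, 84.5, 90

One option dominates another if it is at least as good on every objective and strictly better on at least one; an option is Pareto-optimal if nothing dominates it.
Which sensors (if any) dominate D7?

D1: cost 118≤278, sample rate 776≥248, accuracy 95.0≥89.1, power draw 28≤93 — dominates D7.
D5: cost 82≤278, sample rate 373≥248, accuracy 92.6≥89.1, power draw 20≤93 — dominates D7.
Others (D2, D3, D4, D6, D8, D9) are each worse than D7 on at least one objective.

D1, D5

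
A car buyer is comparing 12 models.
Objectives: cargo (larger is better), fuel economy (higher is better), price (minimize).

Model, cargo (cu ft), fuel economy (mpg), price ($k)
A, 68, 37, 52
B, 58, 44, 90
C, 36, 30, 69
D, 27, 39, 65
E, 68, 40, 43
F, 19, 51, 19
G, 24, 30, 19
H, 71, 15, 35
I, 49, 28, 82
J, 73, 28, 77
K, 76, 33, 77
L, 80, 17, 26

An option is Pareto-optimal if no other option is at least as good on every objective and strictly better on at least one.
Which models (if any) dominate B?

none

A: worse on fuel economy (37 vs 44).
C: worse on cargo (36 vs 58).
D: worse on cargo (27 vs 58).
E: worse on fuel economy (40 vs 44).
F: worse on cargo (19 vs 58).
G: worse on cargo (24 vs 58).
H: worse on fuel economy (15 vs 44).
I: worse on cargo (49 vs 58).
J: worse on fuel economy (28 vs 44).
K: worse on fuel economy (33 vs 44).
L: worse on fuel economy (17 vs 44).
No option dominates B.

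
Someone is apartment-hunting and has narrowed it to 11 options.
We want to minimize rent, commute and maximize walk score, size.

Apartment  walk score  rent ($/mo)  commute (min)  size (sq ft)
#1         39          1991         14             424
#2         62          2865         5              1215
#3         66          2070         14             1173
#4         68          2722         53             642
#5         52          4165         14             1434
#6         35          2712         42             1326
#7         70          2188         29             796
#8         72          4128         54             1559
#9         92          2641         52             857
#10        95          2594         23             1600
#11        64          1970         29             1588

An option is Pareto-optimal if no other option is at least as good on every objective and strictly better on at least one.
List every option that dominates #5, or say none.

none

#1: worse on walk score (39 vs 52).
#2: worse on size (1215 vs 1434).
#3: worse on size (1173 vs 1434).
#4: worse on commute (53 vs 14).
#6: worse on walk score (35 vs 52).
#7: worse on commute (29 vs 14).
#8: worse on commute (54 vs 14).
#9: worse on commute (52 vs 14).
#10: worse on commute (23 vs 14).
#11: worse on commute (29 vs 14).
No option dominates #5.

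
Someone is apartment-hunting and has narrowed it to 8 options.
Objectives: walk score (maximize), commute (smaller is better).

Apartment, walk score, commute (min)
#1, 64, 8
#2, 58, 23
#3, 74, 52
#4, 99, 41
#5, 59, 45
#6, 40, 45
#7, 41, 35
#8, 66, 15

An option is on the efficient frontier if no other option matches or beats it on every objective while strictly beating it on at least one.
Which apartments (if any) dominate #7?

#1: walk score 64≥41, commute 8≤35 — dominates #7.
#2: walk score 58≥41, commute 23≤35 — dominates #7.
#8: walk score 66≥41, commute 15≤35 — dominates #7.
Others (#3, #4, #5, #6) are each worse than #7 on at least one objective.

#1, #2, #8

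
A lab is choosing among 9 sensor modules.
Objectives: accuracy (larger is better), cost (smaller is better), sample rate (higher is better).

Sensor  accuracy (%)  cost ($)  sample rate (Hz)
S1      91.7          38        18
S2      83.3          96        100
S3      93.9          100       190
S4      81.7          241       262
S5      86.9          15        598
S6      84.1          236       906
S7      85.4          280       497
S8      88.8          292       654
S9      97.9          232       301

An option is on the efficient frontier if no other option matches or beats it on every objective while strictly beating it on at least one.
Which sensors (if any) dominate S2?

S5

S5: accuracy 86.9≥83.3, cost 15≤96, sample rate 598≥100 — dominates S2.
Others (S1, S3, S4, S6, S7, S8, S9) are each worse than S2 on at least one objective.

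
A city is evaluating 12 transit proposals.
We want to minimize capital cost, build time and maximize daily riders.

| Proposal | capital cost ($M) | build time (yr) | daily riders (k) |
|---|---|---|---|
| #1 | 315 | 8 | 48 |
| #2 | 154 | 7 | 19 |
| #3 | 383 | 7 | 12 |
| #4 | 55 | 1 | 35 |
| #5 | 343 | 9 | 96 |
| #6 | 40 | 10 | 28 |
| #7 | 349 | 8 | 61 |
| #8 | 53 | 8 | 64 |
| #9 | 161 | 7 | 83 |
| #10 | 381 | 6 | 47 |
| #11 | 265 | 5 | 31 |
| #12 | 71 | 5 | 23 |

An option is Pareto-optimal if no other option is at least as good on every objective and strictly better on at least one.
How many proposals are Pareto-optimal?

6

#1: dominated by #8 (capital cost 53≤315, build time 8≤8, daily riders 64≥48).
#2: dominated by #4 (capital cost 55≤154, build time 1≤7, daily riders 35≥19).
#3: dominated by #2 (capital cost 154≤383, build time 7≤7, daily riders 19≥12).
#4: not dominated (best build time).
#5: not dominated (best daily riders).
#6: not dominated (best capital cost).
#7: dominated by #8 (capital cost 53≤349, build time 8≤8, daily riders 64≥61).
#8: not dominated.
#9: not dominated.
#10: not dominated.
#11: dominated by #4 (capital cost 55≤265, build time 1≤5, daily riders 35≥31).
#12: dominated by #4 (capital cost 55≤71, build time 1≤5, daily riders 35≥23).
Pareto-optimal: #4, #5, #6, #8, #9, #10 → 6.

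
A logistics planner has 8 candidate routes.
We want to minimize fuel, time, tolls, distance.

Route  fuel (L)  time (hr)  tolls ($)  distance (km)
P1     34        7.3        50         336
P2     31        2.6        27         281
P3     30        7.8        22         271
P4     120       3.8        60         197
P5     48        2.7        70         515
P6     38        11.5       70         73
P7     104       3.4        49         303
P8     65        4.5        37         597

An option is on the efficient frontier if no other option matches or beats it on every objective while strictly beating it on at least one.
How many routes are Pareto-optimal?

P1: dominated by P2 (fuel 31≤34, time 2.6≤7.3, tolls 27≤50, distance 281≤336).
P2: not dominated (best time).
P3: not dominated (best fuel).
P4: not dominated.
P5: dominated by P2 (fuel 31≤48, time 2.6≤2.7, tolls 27≤70, distance 281≤515).
P6: not dominated (best distance).
P7: dominated by P2 (fuel 31≤104, time 2.6≤3.4, tolls 27≤49, distance 281≤303).
P8: dominated by P2 (fuel 31≤65, time 2.6≤4.5, tolls 27≤37, distance 281≤597).
Pareto-optimal: P2, P3, P4, P6 → 4.

4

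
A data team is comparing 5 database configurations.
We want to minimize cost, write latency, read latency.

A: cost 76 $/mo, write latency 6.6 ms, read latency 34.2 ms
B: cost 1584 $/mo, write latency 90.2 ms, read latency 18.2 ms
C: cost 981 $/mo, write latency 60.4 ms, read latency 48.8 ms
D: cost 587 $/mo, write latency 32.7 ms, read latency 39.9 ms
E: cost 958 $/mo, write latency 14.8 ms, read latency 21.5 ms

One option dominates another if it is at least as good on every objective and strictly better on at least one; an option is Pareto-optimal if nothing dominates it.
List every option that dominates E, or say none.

none

A: worse on read latency (34.2 vs 21.5).
B: worse on cost (1584 vs 958).
C: worse on cost (981 vs 958).
D: worse on write latency (32.7 vs 14.8).
No option dominates E.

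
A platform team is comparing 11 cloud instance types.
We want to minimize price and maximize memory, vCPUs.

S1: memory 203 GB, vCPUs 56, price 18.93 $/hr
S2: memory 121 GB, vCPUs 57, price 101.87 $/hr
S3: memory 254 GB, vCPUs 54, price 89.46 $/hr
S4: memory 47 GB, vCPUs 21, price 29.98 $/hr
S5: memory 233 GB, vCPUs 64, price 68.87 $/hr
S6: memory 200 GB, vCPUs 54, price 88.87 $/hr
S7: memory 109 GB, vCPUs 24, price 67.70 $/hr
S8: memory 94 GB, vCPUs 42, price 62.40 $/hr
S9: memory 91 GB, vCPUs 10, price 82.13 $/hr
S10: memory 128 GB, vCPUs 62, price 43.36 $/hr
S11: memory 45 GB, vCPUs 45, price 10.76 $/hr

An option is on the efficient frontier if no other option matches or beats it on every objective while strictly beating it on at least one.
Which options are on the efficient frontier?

S1: not dominated.
S2: dominated by S5 (memory 233≥121, vCPUs 64≥57, price 68.87≤101.87).
S3: not dominated (best memory).
S4: dominated by S1 (memory 203≥47, vCPUs 56≥21, price 18.93≤29.98).
S5: not dominated (best vCPUs).
S6: dominated by S1 (memory 203≥200, vCPUs 56≥54, price 18.93≤88.87).
S7: dominated by S1 (memory 203≥109, vCPUs 56≥24, price 18.93≤67.70).
S8: dominated by S1 (memory 203≥94, vCPUs 56≥42, price 18.93≤62.40).
S9: dominated by S1 (memory 203≥91, vCPUs 56≥10, price 18.93≤82.13).
S10: not dominated.
S11: not dominated (best price).

S1, S3, S5, S10, S11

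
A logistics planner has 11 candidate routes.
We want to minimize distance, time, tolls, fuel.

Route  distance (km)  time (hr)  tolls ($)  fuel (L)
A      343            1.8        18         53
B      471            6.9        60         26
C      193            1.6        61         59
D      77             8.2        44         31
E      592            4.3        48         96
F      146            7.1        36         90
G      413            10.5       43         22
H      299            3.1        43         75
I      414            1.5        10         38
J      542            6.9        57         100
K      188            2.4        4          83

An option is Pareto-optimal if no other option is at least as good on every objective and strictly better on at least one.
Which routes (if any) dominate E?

A, H, I, K

A: distance 343≤592, time 1.8≤4.3, tolls 18≤48, fuel 53≤96 — dominates E.
H: distance 299≤592, time 3.1≤4.3, tolls 43≤48, fuel 75≤96 — dominates E.
I: distance 414≤592, time 1.5≤4.3, tolls 10≤48, fuel 38≤96 — dominates E.
K: distance 188≤592, time 2.4≤4.3, tolls 4≤48, fuel 83≤96 — dominates E.
Others (B, C, D, F, G, J) are each worse than E on at least one objective.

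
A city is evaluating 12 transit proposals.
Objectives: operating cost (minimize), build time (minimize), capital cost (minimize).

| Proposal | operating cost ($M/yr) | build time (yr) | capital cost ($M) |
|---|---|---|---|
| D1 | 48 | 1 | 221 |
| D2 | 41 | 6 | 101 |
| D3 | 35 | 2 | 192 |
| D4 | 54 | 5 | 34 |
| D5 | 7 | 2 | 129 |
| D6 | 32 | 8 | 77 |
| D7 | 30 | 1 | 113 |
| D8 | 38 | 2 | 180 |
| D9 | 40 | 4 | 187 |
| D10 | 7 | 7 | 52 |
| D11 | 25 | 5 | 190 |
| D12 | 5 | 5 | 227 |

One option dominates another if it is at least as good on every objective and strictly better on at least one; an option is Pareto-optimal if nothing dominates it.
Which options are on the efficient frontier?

D2, D4, D5, D7, D10, D12

D1: dominated by D7 (operating cost 30≤48, build time 1≤1, capital cost 113≤221).
D2: not dominated.
D3: dominated by D5 (operating cost 7≤35, build time 2≤2, capital cost 129≤192).
D4: not dominated (best capital cost).
D5: not dominated.
D6: dominated by D10 (operating cost 7≤32, build time 7≤8, capital cost 52≤77).
D7: not dominated.
D8: dominated by D5 (operating cost 7≤38, build time 2≤2, capital cost 129≤180).
D9: dominated by D5 (operating cost 7≤40, build time 2≤4, capital cost 129≤187).
D10: not dominated.
D11: dominated by D5 (operating cost 7≤25, build time 2≤5, capital cost 129≤190).
D12: not dominated (best operating cost).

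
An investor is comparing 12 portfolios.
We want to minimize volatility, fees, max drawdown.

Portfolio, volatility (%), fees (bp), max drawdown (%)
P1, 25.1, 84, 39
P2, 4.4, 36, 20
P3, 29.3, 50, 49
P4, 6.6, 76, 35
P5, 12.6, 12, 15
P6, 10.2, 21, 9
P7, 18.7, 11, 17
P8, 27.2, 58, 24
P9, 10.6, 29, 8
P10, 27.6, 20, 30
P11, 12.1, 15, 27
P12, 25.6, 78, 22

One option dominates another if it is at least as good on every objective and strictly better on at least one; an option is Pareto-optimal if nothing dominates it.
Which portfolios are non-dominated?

P2, P5, P6, P7, P9, P11

P1: dominated by P2 (volatility 4.4≤25.1, fees 36≤84, max drawdown 20≤39).
P2: not dominated (best volatility).
P3: dominated by P2 (volatility 4.4≤29.3, fees 36≤50, max drawdown 20≤49).
P4: dominated by P2 (volatility 4.4≤6.6, fees 36≤76, max drawdown 20≤35).
P5: not dominated.
P6: not dominated.
P7: not dominated (best fees).
P8: dominated by P2 (volatility 4.4≤27.2, fees 36≤58, max drawdown 20≤24).
P9: not dominated (best max drawdown).
P10: dominated by P5 (volatility 12.6≤27.6, fees 12≤20, max drawdown 15≤30).
P11: not dominated.
P12: dominated by P2 (volatility 4.4≤25.6, fees 36≤78, max drawdown 20≤22).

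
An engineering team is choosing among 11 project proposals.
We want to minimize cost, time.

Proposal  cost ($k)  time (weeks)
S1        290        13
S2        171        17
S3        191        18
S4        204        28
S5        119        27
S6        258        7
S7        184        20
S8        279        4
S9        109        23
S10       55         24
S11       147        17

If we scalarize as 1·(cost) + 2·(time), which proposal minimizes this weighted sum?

S10

S1: 1·290 + 2·13 = 316
S2: 1·171 + 2·17 = 205
S3: 1·191 + 2·18 = 227
S4: 1·204 + 2·28 = 260
S5: 1·119 + 2·27 = 173
S6: 1·258 + 2·7 = 272
S7: 1·184 + 2·20 = 224
S8: 1·279 + 2·4 = 287
S9: 1·109 + 2·23 = 155
S10: 1·55 + 2·24 = 103
S11: 1·147 + 2·17 = 181
Lowest: S10 at 103.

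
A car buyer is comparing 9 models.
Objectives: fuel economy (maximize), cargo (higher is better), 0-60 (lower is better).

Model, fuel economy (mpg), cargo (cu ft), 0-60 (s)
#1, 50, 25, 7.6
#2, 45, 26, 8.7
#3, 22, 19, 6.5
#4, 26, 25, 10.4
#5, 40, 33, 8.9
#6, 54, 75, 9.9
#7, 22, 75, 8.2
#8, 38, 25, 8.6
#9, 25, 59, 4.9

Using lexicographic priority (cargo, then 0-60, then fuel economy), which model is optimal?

#7

First maximize cargo: best is 75, kept {#6, #7}.
Then minimize 0-60: best is 8.2, kept {#7}.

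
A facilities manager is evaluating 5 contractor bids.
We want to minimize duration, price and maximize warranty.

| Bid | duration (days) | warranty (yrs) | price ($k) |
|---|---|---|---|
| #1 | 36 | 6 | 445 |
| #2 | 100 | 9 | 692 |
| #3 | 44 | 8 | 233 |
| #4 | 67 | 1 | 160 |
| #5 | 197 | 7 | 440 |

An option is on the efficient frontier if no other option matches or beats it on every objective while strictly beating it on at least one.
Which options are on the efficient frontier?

#1: not dominated (best duration).
#2: not dominated (best warranty).
#3: not dominated.
#4: not dominated (best price).
#5: dominated by #3 (duration 44≤197, warranty 8≥7, price 233≤440).

#1, #2, #3, #4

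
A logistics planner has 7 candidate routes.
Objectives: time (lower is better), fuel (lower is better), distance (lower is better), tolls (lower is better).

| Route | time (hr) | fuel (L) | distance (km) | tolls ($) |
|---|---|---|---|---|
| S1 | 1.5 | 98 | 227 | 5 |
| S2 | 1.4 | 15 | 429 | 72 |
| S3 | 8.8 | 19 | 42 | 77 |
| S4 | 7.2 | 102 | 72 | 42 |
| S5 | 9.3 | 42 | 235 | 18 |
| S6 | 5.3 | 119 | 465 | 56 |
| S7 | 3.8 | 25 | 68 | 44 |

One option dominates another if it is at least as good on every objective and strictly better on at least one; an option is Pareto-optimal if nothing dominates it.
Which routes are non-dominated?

S1, S2, S3, S4, S5, S7

S1: not dominated (best tolls).
S2: not dominated (best time).
S3: not dominated (best distance).
S4: not dominated.
S5: not dominated.
S6: dominated by S1 (time 1.5≤5.3, fuel 98≤119, distance 227≤465, tolls 5≤56).
S7: not dominated.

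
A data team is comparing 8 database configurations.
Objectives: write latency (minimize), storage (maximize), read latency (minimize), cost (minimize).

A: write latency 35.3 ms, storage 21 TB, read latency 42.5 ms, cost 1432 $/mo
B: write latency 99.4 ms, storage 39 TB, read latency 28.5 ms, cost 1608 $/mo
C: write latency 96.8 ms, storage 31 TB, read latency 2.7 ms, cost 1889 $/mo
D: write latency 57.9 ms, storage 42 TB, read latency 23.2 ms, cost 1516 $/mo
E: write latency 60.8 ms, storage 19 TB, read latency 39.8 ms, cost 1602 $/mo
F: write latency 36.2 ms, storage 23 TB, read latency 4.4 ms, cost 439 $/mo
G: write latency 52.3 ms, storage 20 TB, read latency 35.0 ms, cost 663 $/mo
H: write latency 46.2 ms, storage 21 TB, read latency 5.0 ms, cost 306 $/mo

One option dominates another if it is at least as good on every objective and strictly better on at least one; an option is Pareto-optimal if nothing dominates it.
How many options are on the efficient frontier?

A: not dominated (best write latency).
B: dominated by D (write latency 57.9≤99.4, storage 42≥39, read latency 23.2≤28.5, cost 1516≤1608).
C: not dominated (best read latency).
D: not dominated (best storage).
E: dominated by D (write latency 57.9≤60.8, storage 42≥19, read latency 23.2≤39.8, cost 1516≤1602).
F: not dominated.
G: dominated by F (write latency 36.2≤52.3, storage 23≥20, read latency 4.4≤35.0, cost 439≤663).
H: not dominated (best cost).
Pareto-optimal: A, C, D, F, H → 5.

5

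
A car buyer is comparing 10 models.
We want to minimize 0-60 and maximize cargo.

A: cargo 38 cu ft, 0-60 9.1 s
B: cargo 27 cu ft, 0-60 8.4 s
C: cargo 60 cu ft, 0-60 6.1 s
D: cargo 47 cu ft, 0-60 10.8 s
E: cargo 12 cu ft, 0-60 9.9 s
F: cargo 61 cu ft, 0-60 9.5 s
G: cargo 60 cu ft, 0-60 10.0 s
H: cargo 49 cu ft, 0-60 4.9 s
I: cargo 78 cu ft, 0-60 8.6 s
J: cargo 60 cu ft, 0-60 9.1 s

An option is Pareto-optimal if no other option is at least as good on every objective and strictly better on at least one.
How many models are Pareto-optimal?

A: dominated by C (cargo 60≥38, 0-60 6.1≤9.1).
B: dominated by C (cargo 60≥27, 0-60 6.1≤8.4).
C: not dominated.
D: dominated by C (cargo 60≥47, 0-60 6.1≤10.8).
E: dominated by A (cargo 38≥12, 0-60 9.1≤9.9).
F: dominated by I (cargo 78≥61, 0-60 8.6≤9.5).
G: dominated by C (cargo 60≥60, 0-60 6.1≤10.0).
H: not dominated (best 0-60).
I: not dominated (best cargo).
J: dominated by C (cargo 60≥60, 0-60 6.1≤9.1).
Pareto-optimal: C, H, I → 3.

3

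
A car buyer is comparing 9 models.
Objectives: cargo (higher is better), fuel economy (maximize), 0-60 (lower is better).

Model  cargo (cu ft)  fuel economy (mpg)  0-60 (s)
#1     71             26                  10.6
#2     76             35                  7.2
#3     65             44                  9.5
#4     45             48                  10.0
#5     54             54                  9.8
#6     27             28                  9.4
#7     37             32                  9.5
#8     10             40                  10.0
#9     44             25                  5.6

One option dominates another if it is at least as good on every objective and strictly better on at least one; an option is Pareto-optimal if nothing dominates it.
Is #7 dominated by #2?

Yes

#2 vs #7: cargo 76≥37, fuel economy 35≥32, 0-60 7.2≤9.5 — #2 is at least as good on every objective with at least one strict improvement.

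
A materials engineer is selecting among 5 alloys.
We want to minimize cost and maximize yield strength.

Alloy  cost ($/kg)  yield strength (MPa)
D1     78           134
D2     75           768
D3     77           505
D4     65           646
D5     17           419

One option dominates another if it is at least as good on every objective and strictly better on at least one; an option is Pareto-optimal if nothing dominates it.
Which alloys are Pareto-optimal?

D1: dominated by D2 (cost 75≤78, yield strength 768≥134).
D2: not dominated (best yield strength).
D3: dominated by D2 (cost 75≤77, yield strength 768≥505).
D4: not dominated.
D5: not dominated (best cost).

D2, D4, D5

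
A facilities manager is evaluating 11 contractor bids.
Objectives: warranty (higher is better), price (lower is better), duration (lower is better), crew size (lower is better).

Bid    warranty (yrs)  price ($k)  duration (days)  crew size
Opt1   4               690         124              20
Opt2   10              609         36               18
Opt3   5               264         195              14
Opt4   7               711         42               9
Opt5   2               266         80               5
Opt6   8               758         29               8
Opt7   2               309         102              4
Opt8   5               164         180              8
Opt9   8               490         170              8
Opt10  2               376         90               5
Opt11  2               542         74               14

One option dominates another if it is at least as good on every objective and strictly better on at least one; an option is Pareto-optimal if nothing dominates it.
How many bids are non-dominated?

8

Opt1: dominated by Opt2 (warranty 10≥4, price 609≤690, duration 36≤124, crew size 18≤20).
Opt2: not dominated (best warranty).
Opt3: dominated by Opt8 (warranty 5≥5, price 164≤264, duration 180≤195, crew size 8≤14).
Opt4: not dominated.
Opt5: not dominated.
Opt6: not dominated (best duration).
Opt7: not dominated (best crew size).
Opt8: not dominated (best price).
Opt9: not dominated.
Opt10: dominated by Opt5 (warranty 2≥2, price 266≤376, duration 80≤90, crew size 5≤5).
Opt11: not dominated.
Pareto-optimal: Opt2, Opt4, Opt5, Opt6, Opt7, Opt8, Opt9, Opt11 → 8.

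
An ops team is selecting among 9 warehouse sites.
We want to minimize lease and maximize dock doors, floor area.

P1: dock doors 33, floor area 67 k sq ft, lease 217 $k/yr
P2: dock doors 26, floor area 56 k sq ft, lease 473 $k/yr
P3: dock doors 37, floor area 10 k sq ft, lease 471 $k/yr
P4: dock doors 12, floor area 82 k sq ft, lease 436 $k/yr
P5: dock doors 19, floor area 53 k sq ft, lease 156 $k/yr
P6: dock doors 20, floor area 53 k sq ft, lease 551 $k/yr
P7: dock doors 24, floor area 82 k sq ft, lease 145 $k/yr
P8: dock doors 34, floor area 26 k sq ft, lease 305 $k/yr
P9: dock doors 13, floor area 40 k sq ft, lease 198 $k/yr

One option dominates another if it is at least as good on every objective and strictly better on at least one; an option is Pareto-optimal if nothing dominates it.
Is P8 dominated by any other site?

P1: worse on dock doors (33 vs 34).
P2: worse on dock doors (26 vs 34).
P3: worse on floor area (10 vs 26).
P4: worse on dock doors (12 vs 34).
P5: worse on dock doors (19 vs 34).
P6: worse on dock doors (20 vs 34).
P7: worse on dock doors (24 vs 34).
P9: worse on dock doors (13 vs 34).
No option is at least as good as P8 on every objective and strictly better on one.

No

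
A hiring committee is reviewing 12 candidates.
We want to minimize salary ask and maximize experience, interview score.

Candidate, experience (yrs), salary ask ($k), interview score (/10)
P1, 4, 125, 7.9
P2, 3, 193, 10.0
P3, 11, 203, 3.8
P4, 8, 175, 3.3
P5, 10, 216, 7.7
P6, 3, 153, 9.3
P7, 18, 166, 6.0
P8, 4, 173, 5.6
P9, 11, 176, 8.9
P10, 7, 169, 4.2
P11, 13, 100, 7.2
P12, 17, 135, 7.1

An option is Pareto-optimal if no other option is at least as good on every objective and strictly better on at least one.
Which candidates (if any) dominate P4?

P7: experience 18≥8, salary ask 166≤175, interview score 6.0≥3.3 — dominates P4.
P11: experience 13≥8, salary ask 100≤175, interview score 7.2≥3.3 — dominates P4.
P12: experience 17≥8, salary ask 135≤175, interview score 7.1≥3.3 — dominates P4.
Others (P1, P2, P3, P5, P6, P8, P9, P10) are each worse than P4 on at least one objective.

P7, P11, P12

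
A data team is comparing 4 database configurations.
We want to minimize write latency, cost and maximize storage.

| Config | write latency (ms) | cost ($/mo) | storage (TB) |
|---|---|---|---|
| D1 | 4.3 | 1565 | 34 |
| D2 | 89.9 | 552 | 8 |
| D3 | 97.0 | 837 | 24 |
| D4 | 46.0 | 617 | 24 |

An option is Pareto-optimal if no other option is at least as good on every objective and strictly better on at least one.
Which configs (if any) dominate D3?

D4: write latency 46.0≤97.0, cost 617≤837, storage 24≥24 — dominates D3.
Others (D1, D2) are each worse than D3 on at least one objective.

D4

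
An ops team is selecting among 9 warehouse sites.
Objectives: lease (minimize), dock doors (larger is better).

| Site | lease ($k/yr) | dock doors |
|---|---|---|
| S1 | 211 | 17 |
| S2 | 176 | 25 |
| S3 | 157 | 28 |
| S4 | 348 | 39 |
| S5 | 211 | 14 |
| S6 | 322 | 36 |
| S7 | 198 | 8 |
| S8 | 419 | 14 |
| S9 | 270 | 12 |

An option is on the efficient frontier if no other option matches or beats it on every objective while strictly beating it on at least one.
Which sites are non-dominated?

S1: dominated by S2 (lease 176≤211, dock doors 25≥17).
S2: dominated by S3 (lease 157≤176, dock doors 28≥25).
S3: not dominated (best lease).
S4: not dominated (best dock doors).
S5: dominated by S1 (lease 211≤211, dock doors 17≥14).
S6: not dominated.
S7: dominated by S2 (lease 176≤198, dock doors 25≥8).
S8: dominated by S1 (lease 211≤419, dock doors 17≥14).
S9: dominated by S1 (lease 211≤270, dock doors 17≥12).

S3, S4, S6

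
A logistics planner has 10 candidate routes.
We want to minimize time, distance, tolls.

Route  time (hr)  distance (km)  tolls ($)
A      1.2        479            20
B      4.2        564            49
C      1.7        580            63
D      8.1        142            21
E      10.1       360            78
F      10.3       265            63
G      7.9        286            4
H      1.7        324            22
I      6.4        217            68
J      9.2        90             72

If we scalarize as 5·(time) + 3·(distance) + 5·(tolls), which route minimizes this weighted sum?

D

A: 5·1.2 + 3·479 + 5·20 = 1543.0
B: 5·4.2 + 3·564 + 5·49 = 1958.0
C: 5·1.7 + 3·580 + 5·63 = 2063.5
D: 5·8.1 + 3·142 + 5·21 = 571.5
E: 5·10.1 + 3·360 + 5·78 = 1520.5
F: 5·10.3 + 3·265 + 5·63 = 1161.5
G: 5·7.9 + 3·286 + 5·4 = 917.5
H: 5·1.7 + 3·324 + 5·22 = 1090.5
I: 5·6.4 + 3·217 + 5·68 = 1023.0
J: 5·9.2 + 3·90 + 5·72 = 676.0
Lowest: D at 571.5.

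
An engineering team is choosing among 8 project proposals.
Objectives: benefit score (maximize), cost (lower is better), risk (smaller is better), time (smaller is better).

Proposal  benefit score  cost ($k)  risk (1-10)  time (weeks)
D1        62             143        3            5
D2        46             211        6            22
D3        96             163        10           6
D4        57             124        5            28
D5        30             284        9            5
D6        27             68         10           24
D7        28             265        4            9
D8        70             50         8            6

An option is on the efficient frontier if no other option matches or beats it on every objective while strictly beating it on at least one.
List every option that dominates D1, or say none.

D2: worse on benefit score (46 vs 62).
D3: worse on cost (163 vs 143).
D4: worse on benefit score (57 vs 62).
D5: worse on benefit score (30 vs 62).
D6: worse on benefit score (27 vs 62).
D7: worse on benefit score (28 vs 62).
D8: worse on risk (8 vs 3).
No option dominates D1.

none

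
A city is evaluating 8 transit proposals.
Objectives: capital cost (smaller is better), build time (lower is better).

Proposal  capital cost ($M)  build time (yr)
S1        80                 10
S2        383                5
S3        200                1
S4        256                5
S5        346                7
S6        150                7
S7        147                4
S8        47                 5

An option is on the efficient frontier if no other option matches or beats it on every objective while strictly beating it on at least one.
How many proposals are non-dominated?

S1: dominated by S8 (capital cost 47≤80, build time 5≤10).
S2: dominated by S3 (capital cost 200≤383, build time 1≤5).
S3: not dominated (best build time).
S4: dominated by S3 (capital cost 200≤256, build time 1≤5).
S5: dominated by S3 (capital cost 200≤346, build time 1≤7).
S6: dominated by S7 (capital cost 147≤150, build time 4≤7).
S7: not dominated.
S8: not dominated (best capital cost).
Pareto-optimal: S3, S7, S8 → 3.

3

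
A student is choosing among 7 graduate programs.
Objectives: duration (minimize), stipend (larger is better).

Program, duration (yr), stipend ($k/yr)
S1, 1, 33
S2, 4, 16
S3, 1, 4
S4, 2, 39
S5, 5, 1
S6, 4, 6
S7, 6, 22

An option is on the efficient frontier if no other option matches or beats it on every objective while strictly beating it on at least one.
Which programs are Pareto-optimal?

S1: not dominated.
S2: dominated by S1 (duration 1≤4, stipend 33≥16).
S3: dominated by S1 (duration 1≤1, stipend 33≥4).
S4: not dominated (best stipend).
S5: dominated by S1 (duration 1≤5, stipend 33≥1).
S6: dominated by S1 (duration 1≤4, stipend 33≥6).
S7: dominated by S1 (duration 1≤6, stipend 33≥22).

S1, S4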